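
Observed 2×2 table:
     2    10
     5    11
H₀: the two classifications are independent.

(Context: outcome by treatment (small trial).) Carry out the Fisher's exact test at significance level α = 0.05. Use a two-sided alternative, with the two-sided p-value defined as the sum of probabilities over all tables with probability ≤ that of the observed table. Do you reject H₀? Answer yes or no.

reject H₀: no

Margins: r₁=12, r₂=16, c₁=7, c₂=21, n=28
p_obs = C(12,2)·C(16,5)/C(28,7); sum pmf over tables with pmf ≤ p_obs
p-value (two-sided) = 0.66184
At α=0.05: p ≥ α → fail to reject H₀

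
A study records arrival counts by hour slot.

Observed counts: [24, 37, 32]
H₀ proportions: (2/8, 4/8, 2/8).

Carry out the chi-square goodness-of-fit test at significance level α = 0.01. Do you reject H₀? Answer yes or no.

n = 93; E_i = n·p_i = [23.25, 46.50, 23.25]
χ² = (24−23.25)²/23.25 + (37−46.50)²/46.50 + (32−23.25)²/23.25 = 5.2581
df = 2
p-value (upper-tail) = 0.07215
At α=0.01: p ≥ α → fail to reject H₀

reject H₀: no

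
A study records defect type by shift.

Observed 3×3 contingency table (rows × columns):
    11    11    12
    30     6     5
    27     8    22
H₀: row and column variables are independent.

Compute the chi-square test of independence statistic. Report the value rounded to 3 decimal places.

Row totals [34, 41, 57], col totals [68, 25, 39], n=132
χ² = (11−17.52)²/17.52 + (11−6.44)²/6.44 + (12−10.05)²/10.05 + (30−21.12)²/21.12 + (6−7.77)²/7.77 + (5−12.11)²/12.11 + (27−29.36)²/29.36 + (8−10.80)²/10.80 + (22−16.84)²/16.84 = 16.8394
df = 4

test statistic = 16.839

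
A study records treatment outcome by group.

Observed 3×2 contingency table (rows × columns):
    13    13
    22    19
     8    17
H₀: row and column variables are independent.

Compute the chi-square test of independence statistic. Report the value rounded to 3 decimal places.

Row totals [26, 41, 25], col totals [43, 49], n=92
χ² = (13−12.15)²/12.15 + (13−13.85)²/13.85 + (22−19.16)²/19.16 + (19−21.84)²/21.84 + (8−11.68)²/11.68 + (17−13.32)²/13.32 = 3.0813
df = 2

test statistic = 3.081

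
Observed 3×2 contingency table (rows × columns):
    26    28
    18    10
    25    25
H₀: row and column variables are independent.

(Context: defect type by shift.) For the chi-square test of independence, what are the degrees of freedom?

degrees of freedom = 2

df = (r−1)(c−1) = (3−1)·(2−1) = 2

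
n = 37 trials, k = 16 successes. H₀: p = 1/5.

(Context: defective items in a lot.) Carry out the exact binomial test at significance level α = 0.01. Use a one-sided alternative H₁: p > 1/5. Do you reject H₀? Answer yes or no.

Exact binomial: n=37, k=16, p₀=1/5=0.2000
P(X≥16) from Σ C(n,i)·p₀^i·(1−p₀)^(n−i)
p-value (one-sided, H₁ greater) = 0.00111
At α=0.01: p < α → reject H₀

reject H₀: yes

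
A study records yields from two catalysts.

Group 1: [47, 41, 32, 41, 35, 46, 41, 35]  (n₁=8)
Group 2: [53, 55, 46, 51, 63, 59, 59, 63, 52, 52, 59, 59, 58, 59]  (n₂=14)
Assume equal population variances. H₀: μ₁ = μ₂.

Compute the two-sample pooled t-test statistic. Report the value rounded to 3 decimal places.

test statistic = -7.357

x̄₁=39.750, s₁=5.365, n₁=8
x̄₂=56.286, s₂=4.906, n₂=14
s_p² = [7·5.365² + 13·4.906²]/20 = 25.7179
SE = √(s_p²·(1/8+1/14)) = 2.2476
t = (39.750−56.286)/2.2476 = -7.3570
df = 20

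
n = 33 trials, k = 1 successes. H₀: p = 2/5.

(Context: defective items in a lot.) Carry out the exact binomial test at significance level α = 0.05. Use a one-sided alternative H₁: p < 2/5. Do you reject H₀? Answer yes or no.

reject H₀: yes

Exact binomial: n=33, k=1, p₀=2/5=0.4000
P(X≤1) from Σ C(n,i)·p₀^i·(1−p₀)^(n−i)
p-value (one-sided, H₁ less) = 0.00000
At α=0.05: p < α → reject H₀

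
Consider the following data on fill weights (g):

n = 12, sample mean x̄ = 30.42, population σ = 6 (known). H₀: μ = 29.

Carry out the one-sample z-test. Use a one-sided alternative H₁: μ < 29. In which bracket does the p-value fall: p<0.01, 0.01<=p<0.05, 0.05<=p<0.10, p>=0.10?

SE = σ/√n = 6/√12 = 1.7321
z = (x̄−μ₀)/SE = (30.42−29)/1.7321 = 0.8198
p-value (one-sided, H₁ less) = 0.79385
→ bracket: p>=0.10

p-value bracket: p>=0.10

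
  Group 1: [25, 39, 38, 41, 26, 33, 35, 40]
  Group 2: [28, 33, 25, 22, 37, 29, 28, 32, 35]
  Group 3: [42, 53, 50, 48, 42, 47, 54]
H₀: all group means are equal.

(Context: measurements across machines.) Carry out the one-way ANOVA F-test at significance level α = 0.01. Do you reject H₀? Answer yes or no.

reject H₀: yes

Group means [34.62, 29.89, 48.00], grand mean 36.750
SSB = Σnᵢ(x̄ᵢ−x̄)² = 1345.736; SSW = ΣΣ(x−x̄ᵢ)² = 592.764
MSB = 1345.736/2 = 672.8681; MSW = 592.764/21 = 28.2269
F = MSB/MSW = 23.8379
df = (2, 21)
p-value (upper-tail) = 0.00000
At α=0.01: p < α → reject H₀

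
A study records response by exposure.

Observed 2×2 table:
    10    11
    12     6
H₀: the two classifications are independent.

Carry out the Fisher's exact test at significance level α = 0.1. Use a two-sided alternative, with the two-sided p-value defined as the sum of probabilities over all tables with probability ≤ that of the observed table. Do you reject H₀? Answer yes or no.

reject H₀: no

Margins: r₁=21, r₂=18, c₁=22, c₂=17, n=39
p_obs = C(21,10)·C(18,12)/C(39,22); sum pmf over tables with pmf ≤ p_obs
p-value (two-sided) = 0.33400
At α=0.1: p ≥ α → fail to reject H₀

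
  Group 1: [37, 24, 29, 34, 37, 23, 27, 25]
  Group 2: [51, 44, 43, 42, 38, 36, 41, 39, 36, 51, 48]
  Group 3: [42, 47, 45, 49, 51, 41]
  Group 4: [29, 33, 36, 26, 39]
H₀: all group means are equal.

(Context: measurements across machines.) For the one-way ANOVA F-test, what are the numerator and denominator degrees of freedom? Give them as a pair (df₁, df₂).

k = 4 groups, N = 30 total
df = (k−1, N−k) = (4−1, 30−4) = (3, 26)

degrees of freedom = [3, 26]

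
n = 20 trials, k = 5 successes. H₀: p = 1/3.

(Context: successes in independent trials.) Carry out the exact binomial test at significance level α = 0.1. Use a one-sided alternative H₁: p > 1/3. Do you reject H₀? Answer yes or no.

Exact binomial: n=20, k=5, p₀=1/3=0.3333
P(X≥5) from Σ C(n,i)·p₀^i·(1−p₀)^(n−i)
p-value (one-sided, H₁ greater) = 0.84849
At α=0.1: p ≥ α → fail to reject H₀

reject H₀: no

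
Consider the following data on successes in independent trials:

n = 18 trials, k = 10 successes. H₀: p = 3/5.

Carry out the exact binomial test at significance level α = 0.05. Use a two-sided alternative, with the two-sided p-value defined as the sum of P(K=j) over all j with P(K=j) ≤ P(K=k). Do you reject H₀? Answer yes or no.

Exact binomial: n=18, k=10, p₀=3/5=0.6000
P(X=j) = C(n,j)·p₀^j·(1−p₀)^(n−j); p = Σ P(X=j) over j with P(X=j) ≤ P(X=10)
p-value (two-sided) = 0.81084
At α=0.05: p ≥ α → fail to reject H₀

reject H₀: no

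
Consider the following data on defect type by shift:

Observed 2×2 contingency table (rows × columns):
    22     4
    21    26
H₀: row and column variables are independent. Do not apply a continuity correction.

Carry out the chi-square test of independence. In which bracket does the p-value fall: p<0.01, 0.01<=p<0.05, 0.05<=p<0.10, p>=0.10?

p-value bracket: p<0.01

Row totals [26, 47], col totals [43, 30], n=73
χ² = (22−15.32)²/15.32 + (4−10.68)²/10.68 + (21−27.68)²/27.68 + (26−19.32)²/19.32 = 11.0281
df = 1
p-value (upper-tail) = 0.00090
→ bracket: p<0.01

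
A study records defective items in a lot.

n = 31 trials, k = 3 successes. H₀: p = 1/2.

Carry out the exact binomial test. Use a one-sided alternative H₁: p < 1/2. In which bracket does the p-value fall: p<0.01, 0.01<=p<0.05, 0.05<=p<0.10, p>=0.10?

p-value bracket: p<0.01

Exact binomial: n=31, k=3, p₀=1/2=0.5000
P(X≤3) from Σ C(n,i)·p₀^i·(1−p₀)^(n−i)
p-value (one-sided, H₁ less) = 0.00000
→ bracket: p<0.01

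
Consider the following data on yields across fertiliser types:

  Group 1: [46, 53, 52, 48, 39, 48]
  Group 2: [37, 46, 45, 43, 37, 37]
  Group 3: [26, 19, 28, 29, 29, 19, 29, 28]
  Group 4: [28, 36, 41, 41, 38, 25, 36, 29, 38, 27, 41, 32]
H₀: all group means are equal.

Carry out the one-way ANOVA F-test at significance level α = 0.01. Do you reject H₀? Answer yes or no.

Group means [47.67, 40.83, 25.88, 34.33], grand mean 35.938
SSB = Σnᵢ(x̄ᵢ−x̄)² = 1810.167; SSW = ΣΣ(x−x̄ᵢ)² = 731.708
MSB = 1810.167/3 = 603.3889; MSW = 731.708/28 = 26.1324
F = MSB/MSW = 23.0896
df = (3, 28)
p-value (upper-tail) = 0.00000
At α=0.01: p < α → reject H₀

reject H₀: yes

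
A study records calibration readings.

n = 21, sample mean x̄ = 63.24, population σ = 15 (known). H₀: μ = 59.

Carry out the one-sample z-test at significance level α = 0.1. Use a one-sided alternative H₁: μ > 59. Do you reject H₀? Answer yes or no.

SE = σ/√n = 15/√21 = 3.2733
z = (x̄−μ₀)/SE = (63.24−59)/3.2733 = 1.2953
p-value (one-sided, H₁ greater) = 0.09760
At α=0.1: p < α → reject H₀

reject H₀: yes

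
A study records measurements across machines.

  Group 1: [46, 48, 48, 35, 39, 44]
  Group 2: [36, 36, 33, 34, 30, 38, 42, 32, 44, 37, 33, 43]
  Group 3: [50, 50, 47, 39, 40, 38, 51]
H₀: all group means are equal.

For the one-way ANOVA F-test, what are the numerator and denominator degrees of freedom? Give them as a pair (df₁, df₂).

k = 3 groups, N = 25 total
df = (k−1, N−k) = (3−1, 25−3) = (2, 22)

degrees of freedom = [2, 22]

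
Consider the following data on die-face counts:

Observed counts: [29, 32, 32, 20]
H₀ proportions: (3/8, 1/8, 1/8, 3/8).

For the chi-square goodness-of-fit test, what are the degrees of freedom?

df = k − 1 = 4 − 1 = 3

degrees of freedom = 3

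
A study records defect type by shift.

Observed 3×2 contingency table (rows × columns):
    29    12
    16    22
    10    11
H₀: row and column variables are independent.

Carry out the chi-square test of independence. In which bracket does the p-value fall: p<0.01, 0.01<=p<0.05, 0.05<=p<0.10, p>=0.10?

p-value bracket: 0.01<=p<0.05

Row totals [41, 38, 21], col totals [55, 45], n=100
χ² = (29−22.55)²/22.55 + (12−18.45)²/18.45 + (16−20.90)²/20.90 + (22−17.10)²/17.10 + (10−11.55)²/11.55 + (11−9.45)²/9.45 = 7.1149
df = 2
p-value (upper-tail) = 0.02851
→ bracket: 0.01<=p<0.05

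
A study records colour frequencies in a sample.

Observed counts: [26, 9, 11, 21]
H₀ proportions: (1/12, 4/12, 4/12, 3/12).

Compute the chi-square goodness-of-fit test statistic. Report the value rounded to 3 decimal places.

n = 67; E_i = n·p_i = [5.58, 22.33, 22.33, 16.75]
χ² = (26−5.58)²/5.58 + (9−22.33)²/22.33 + (11−22.33)²/22.33 + (21−16.75)²/16.75 = 89.4478
df = 3

test statistic = 89.448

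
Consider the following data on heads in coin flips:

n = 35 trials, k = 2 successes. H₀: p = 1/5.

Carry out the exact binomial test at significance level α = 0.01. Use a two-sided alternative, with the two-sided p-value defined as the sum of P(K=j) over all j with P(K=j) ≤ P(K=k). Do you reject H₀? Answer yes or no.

reject H₀: no

Exact binomial: n=35, k=2, p₀=1/5=0.2000
P(X=j) = C(n,j)·p₀^j·(1−p₀)^(n−j); p = Σ P(X=j) over j with P(X=j) ≤ P(X=2)
p-value (two-sided) = 0.03322
At α=0.01: p ≥ α → fail to reject H₀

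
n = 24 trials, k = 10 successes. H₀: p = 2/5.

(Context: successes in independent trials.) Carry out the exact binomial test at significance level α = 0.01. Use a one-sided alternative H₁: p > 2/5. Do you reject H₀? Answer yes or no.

Exact binomial: n=24, k=10, p₀=2/5=0.4000
P(X≥10) from Σ C(n,i)·p₀^i·(1−p₀)^(n−i)
p-value (one-sided, H₁ greater) = 0.51092
At α=0.01: p ≥ α → fail to reject H₀

reject H₀: no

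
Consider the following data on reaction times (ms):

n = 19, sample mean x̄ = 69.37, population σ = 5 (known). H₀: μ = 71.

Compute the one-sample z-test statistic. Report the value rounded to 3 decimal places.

SE = σ/√n = 5/√19 = 1.1471
z = (x̄−μ₀)/SE = (69.37−71)/1.1471 = -1.4210

test statistic = -1.421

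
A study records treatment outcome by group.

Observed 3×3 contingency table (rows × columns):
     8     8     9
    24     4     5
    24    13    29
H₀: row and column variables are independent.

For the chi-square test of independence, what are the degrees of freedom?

df = (r−1)(c−1) = (3−1)·(3−1) = 4

degrees of freedom = 4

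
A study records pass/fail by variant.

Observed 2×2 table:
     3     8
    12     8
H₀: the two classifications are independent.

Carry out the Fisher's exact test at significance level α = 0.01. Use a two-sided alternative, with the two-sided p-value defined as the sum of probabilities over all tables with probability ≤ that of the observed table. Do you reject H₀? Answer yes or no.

Margins: r₁=11, r₂=20, c₁=15, c₂=16, n=31
p_obs = C(11,3)·C(20,12)/C(31,15); sum pmf over tables with pmf ≤ p_obs
p-value (two-sided) = 0.13505
At α=0.01: p ≥ α → fail to reject H₀

reject H₀: no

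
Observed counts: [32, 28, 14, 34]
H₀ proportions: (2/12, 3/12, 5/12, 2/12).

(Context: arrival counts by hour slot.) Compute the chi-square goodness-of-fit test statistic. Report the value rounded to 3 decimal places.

n = 108; E_i = n·p_i = [18.00, 27.00, 45.00, 18.00]
χ² = (32−18.00)²/18.00 + (28−27.00)²/27.00 + (14−45.00)²/45.00 + (34−18.00)²/18.00 = 46.5037
df = 3

test statistic = 46.504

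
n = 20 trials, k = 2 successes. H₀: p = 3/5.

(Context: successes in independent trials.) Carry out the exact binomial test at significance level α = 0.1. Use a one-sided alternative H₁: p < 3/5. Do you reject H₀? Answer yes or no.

Exact binomial: n=20, k=2, p₀=3/5=0.6000
P(X≤2) from Σ C(n,i)·p₀^i·(1−p₀)^(n−i)
p-value (one-sided, H₁ less) = 0.00001
At α=0.1: p < α → reject H₀

reject H₀: yes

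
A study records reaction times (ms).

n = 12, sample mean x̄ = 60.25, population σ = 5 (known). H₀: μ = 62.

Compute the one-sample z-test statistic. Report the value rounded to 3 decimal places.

test statistic = -1.212

SE = σ/√n = 5/√12 = 1.4434
z = (x̄−μ₀)/SE = (60.25−62)/1.4434 = -1.2124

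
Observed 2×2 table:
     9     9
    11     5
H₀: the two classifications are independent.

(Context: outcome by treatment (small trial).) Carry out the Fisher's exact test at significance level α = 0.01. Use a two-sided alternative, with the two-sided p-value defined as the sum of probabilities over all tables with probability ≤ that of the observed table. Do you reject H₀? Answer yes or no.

reject H₀: no

Margins: r₁=18, r₂=16, c₁=20, c₂=14, n=34
p_obs = C(18,9)·C(16,11)/C(34,20); sum pmf over tables with pmf ≤ p_obs
p-value (two-sided) = 0.31507
At α=0.01: p ≥ α → fail to reject H₀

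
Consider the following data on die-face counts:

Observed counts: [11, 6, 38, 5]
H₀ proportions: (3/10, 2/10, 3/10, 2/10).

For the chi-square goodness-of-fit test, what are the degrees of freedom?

df = k − 1 = 4 − 1 = 3

degrees of freedom = 3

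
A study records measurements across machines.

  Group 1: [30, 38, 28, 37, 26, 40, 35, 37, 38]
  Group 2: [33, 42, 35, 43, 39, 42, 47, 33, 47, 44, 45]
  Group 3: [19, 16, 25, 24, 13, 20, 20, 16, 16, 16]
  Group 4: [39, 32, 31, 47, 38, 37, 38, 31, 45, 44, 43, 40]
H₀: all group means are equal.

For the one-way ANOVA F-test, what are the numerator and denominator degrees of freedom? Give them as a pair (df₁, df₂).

degrees of freedom = [3, 38]

k = 4 groups, N = 42 total
df = (k−1, N−k) = (4−1, 42−4) = (3, 38)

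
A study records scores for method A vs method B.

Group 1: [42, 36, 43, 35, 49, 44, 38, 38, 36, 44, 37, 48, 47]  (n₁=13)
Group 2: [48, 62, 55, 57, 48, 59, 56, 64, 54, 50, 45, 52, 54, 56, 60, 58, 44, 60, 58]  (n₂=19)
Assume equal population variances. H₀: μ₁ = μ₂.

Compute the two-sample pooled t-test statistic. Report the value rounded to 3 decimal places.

test statistic = -6.950

x̄₁=41.308, s₁=4.922, n₁=13
x̄₂=54.737, s₂=5.645, n₂=19
s_p² = [12·4.922² + 18·5.645²]/30 = 28.8151
SE = √(s_p²·(1/13+1/19)) = 1.9321
t = (41.308−54.737)/1.9321 = -6.9504
df = 30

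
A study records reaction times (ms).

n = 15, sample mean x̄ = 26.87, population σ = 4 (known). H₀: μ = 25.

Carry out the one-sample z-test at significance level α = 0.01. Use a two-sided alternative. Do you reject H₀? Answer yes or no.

SE = σ/√n = 4/√15 = 1.0328
z = (x̄−μ₀)/SE = (26.87−25)/1.0328 = 1.8106
p-value (two-sided) = 0.07020
At α=0.01: p ≥ α → fail to reject H₀

reject H₀: no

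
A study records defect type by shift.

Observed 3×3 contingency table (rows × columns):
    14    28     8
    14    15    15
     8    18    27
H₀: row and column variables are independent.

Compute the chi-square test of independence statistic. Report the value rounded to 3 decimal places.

test statistic = 16.204

Row totals [50, 44, 53], col totals [36, 61, 50], n=147
χ² = (14−12.24)²/12.24 + (28−20.75)²/20.75 + (8−17.01)²/17.01 + (14−10.78)²/10.78 + (15−18.26)²/18.26 + (15−14.97)²/14.97 + (8−12.98)²/12.98 + (18−21.99)²/21.99 + (27−18.03)²/18.03 = 16.2041
df = 4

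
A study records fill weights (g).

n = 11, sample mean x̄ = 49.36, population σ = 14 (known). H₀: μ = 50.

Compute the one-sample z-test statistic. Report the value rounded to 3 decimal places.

SE = σ/√n = 14/√11 = 4.2212
z = (x̄−μ₀)/SE = (49.36−50)/4.2212 = -0.1516

test statistic = -0.152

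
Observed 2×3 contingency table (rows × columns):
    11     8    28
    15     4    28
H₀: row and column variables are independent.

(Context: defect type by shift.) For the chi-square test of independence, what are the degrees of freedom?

degrees of freedom = 2

df = (r−1)(c−1) = (2−1)·(3−1) = 2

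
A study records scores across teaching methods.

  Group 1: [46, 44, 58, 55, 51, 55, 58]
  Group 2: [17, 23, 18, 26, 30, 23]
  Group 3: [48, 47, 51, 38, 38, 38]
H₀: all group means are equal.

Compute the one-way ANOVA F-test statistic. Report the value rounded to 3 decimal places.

Group means [52.43, 22.83, 43.33], grand mean 40.211
SSB = Σnᵢ(x̄ᵢ−x̄)² = 2915.277; SSW = ΣΣ(x−x̄ᵢ)² = 487.881
MSB = 2915.277/2 = 1457.6385; MSW = 487.881/16 = 30.4926
F = MSB/MSW = 47.8031
df = (2, 16)

test statistic = 47.803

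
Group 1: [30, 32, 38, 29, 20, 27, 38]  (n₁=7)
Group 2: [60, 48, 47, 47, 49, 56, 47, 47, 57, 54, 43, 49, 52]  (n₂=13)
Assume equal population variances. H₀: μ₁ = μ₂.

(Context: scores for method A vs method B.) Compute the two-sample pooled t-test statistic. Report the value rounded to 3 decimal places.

x̄₁=30.571, s₁=6.321, n₁=7
x̄₂=50.462, s₂=4.943, n₂=13
s_p² = [6·6.321² + 12·4.943²]/18 = 29.6081
SE = √(s_p²·(1/7+1/13)) = 2.5509
t = (30.571−50.462)/2.5509 = -7.7972
df = 18

test statistic = -7.797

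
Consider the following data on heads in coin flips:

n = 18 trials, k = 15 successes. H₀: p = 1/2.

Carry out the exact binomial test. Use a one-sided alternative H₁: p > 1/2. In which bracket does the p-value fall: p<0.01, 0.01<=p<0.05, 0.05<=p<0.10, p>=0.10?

p-value bracket: p<0.01

Exact binomial: n=18, k=15, p₀=1/2=0.5000
P(X≥15) from Σ C(n,i)·p₀^i·(1−p₀)^(n−i)
p-value (one-sided, H₁ greater) = 0.00377
→ bracket: p<0.01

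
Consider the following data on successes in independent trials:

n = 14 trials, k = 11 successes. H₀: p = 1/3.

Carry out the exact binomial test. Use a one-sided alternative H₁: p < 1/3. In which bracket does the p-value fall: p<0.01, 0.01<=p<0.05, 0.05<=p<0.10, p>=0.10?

p-value bracket: p>=0.10

Exact binomial: n=14, k=11, p₀=1/3=0.3333
P(X≤11) from Σ C(n,i)·p₀^i·(1−p₀)^(n−i)
p-value (one-sided, H₁ less) = 0.99992
→ bracket: p>=0.10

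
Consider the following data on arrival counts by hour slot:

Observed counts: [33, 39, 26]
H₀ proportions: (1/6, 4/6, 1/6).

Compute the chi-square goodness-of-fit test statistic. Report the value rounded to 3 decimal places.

n = 98; E_i = n·p_i = [16.33, 65.33, 16.33]
χ² = (33−16.33)²/16.33 + (39−65.33)²/65.33 + (26−16.33)²/16.33 = 33.3418
df = 2

test statistic = 33.342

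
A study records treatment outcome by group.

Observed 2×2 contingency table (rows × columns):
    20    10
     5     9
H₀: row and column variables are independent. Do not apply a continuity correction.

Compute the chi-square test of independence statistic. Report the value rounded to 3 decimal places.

test statistic = 3.727

Row totals [30, 14], col totals [25, 19], n=44
χ² = (20−17.05)²/17.05 + (10−12.95)²/12.95 + (5−7.95)²/7.95 + (9−6.05)²/6.05 = 3.7273
df = 1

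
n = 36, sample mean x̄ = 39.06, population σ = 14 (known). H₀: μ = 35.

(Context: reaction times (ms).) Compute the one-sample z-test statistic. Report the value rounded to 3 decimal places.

SE = σ/√n = 14/√36 = 2.3333
z = (x̄−μ₀)/SE = (39.06−35)/2.3333 = 1.7400

test statistic = 1.740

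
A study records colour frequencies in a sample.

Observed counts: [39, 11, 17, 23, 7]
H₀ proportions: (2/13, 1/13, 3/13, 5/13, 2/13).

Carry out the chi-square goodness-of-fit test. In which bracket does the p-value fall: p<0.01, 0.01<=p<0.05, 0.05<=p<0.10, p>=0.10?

n = 97; E_i = n·p_i = [14.92, 7.46, 22.38, 37.31, 14.92]
χ² = (39−14.92)²/14.92 + (11−7.46)²/7.46 + (17−22.38)²/22.38 + (23−37.31)²/37.31 + (7−14.92)²/14.92 = 51.5127
df = 4
p-value (upper-tail) = 0.00000
→ bracket: p<0.01

p-value bracket: p<0.01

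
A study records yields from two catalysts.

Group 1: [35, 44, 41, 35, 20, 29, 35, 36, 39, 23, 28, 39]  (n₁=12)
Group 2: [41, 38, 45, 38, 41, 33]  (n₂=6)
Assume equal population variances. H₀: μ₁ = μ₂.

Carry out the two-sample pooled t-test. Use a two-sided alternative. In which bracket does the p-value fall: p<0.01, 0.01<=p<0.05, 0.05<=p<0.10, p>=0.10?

p-value bracket: 0.05<=p<0.10

x̄₁=33.667, s₁=7.278, n₁=12
x̄₂=39.333, s₂=4.033, n₂=6
s_p² = [11·7.278² + 5·4.033²]/16 = 41.5000
SE = √(s_p²·(1/12+1/6)) = 3.2210
t = (33.667−39.333)/3.2210 = -1.7593
df = 16
p-value (two-sided) = 0.09764
→ bracket: 0.05<=p<0.10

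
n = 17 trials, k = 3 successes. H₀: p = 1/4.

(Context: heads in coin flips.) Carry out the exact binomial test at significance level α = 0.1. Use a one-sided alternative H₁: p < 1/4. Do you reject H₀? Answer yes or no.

reject H₀: no

Exact binomial: n=17, k=3, p₀=1/4=0.2500
P(X≤3) from Σ C(n,i)·p₀^i·(1−p₀)^(n−i)
p-value (one-sided, H₁ less) = 0.35302
At α=0.1: p ≥ α → fail to reject H₀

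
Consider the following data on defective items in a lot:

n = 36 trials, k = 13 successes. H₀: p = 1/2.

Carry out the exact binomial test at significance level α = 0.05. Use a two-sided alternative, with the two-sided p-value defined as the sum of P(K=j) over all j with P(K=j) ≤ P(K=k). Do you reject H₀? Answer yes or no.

reject H₀: no

Exact binomial: n=36, k=13, p₀=1/2=0.5000
P(X=j) = C(n,j)·p₀^j·(1−p₀)^(n−j); p = Σ P(X=j) over j with P(X=j) ≤ P(X=13)
p-value (two-sided) = 0.13250
At α=0.05: p ≥ α → fail to reject H₀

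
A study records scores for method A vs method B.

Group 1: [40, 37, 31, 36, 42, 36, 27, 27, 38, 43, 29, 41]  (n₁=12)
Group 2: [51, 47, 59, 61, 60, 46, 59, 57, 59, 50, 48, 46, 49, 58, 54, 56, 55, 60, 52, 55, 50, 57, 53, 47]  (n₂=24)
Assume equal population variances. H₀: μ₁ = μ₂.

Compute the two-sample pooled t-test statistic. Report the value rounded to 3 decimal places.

x̄₁=35.583, s₁=5.760, n₁=12
x̄₂=53.708, s₂=4.965, n₂=24
s_p² = [11·5.760² + 23·4.965²]/34 = 27.4081
SE = √(s_p²·(1/12+1/24)) = 1.8509
t = (35.583−53.708)/1.8509 = -9.7923
df = 34

test statistic = -9.792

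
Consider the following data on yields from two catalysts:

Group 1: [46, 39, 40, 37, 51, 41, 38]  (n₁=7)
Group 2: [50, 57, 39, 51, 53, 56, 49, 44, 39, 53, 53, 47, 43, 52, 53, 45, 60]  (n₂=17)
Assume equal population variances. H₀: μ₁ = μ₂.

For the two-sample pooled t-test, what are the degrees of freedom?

df = n₁ + n₂ − 2 = 7 + 17 − 2 = 22

degrees of freedom = 22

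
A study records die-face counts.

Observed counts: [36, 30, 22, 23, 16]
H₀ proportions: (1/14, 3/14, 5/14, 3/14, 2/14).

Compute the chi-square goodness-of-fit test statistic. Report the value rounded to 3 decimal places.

test statistic = 93.156

n = 127; E_i = n·p_i = [9.07, 27.21, 45.36, 27.21, 18.14]
χ² = (36−9.07)²/9.07 + (30−27.21)²/27.21 + (22−45.36)²/45.36 + (23−27.21)²/27.21 + (16−18.14)²/18.14 = 93.1564
df = 4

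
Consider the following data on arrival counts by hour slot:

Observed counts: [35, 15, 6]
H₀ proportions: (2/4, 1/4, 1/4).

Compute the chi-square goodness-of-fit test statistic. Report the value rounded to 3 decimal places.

test statistic = 6.393

n = 56; E_i = n·p_i = [28.00, 14.00, 14.00]
χ² = (35−28.00)²/28.00 + (15−14.00)²/14.00 + (6−14.00)²/14.00 = 6.3929
df = 2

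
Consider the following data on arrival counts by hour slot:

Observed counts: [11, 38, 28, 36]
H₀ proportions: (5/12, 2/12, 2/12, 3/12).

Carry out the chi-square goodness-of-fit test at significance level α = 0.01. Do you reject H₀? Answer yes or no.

n = 113; E_i = n·p_i = [47.08, 18.83, 18.83, 28.25]
χ² = (11−47.08)²/47.08 + (38−18.83)²/18.83 + (28−18.83)²/18.83 + (36−28.25)²/28.25 = 53.7469
df = 3
p-value (upper-tail) = 0.00000
At α=0.01: p < α → reject H₀

reject H₀: yes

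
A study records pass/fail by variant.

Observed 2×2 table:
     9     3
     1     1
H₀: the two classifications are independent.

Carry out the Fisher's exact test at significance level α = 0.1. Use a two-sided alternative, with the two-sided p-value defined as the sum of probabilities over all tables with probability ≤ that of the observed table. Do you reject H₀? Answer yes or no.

reject H₀: no

Margins: r₁=12, r₂=2, c₁=10, c₂=4, n=14
p_obs = C(12,9)·C(2,1)/C(14,10); sum pmf over tables with pmf ≤ p_obs
p-value (two-sided) = 0.50549
At α=0.1: p ≥ α → fail to reject H₀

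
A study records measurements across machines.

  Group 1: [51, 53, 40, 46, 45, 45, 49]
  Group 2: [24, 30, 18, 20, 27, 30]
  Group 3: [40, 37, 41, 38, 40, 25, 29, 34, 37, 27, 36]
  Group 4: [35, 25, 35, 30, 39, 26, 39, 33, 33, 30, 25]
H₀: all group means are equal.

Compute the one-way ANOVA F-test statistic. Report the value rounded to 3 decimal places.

test statistic = 22.203

Group means [47.00, 24.83, 34.91, 31.82], grand mean 34.629
SSB = Σnᵢ(x̄ᵢ−x̄)² = 1734.793; SSW = ΣΣ(x−x̄ᵢ)² = 807.379
MSB = 1734.793/3 = 578.2642; MSW = 807.379/31 = 26.0445
F = MSB/MSW = 22.2029
df = (3, 31)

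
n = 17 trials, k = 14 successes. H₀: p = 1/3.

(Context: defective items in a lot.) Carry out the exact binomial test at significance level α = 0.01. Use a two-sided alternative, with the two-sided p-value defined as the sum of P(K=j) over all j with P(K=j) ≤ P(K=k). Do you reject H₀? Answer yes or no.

reject H₀: yes

Exact binomial: n=17, k=14, p₀=1/3=0.3333
P(X=j) = C(n,j)·p₀^j·(1−p₀)^(n−j); p = Σ P(X=j) over j with P(X=j) ≤ P(X=14)
p-value (two-sided) = 0.00005
At α=0.01: p < α → reject H₀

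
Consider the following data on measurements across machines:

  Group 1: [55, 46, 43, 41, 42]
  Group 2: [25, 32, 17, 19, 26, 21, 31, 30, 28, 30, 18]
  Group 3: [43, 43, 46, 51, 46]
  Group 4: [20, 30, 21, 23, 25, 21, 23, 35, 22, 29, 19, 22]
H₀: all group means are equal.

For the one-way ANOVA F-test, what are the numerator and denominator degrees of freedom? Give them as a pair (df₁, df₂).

k = 4 groups, N = 33 total
df = (k−1, N−k) = (4−1, 33−4) = (3, 29)

degrees of freedom = [3, 29]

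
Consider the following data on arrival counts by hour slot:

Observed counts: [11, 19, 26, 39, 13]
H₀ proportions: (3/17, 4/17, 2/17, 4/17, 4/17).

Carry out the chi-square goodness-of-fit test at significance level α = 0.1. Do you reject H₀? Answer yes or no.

reject H₀: yes

n = 108; E_i = n·p_i = [19.06, 25.41, 12.71, 25.41, 25.41]
χ² = (11−19.06)²/19.06 + (19−25.41)²/25.41 + (26−12.71)²/12.71 + (39−25.41)²/25.41 + (13−25.41)²/25.41 = 32.2631
df = 4
p-value (upper-tail) = 0.00000
At α=0.1: p < α → reject H₀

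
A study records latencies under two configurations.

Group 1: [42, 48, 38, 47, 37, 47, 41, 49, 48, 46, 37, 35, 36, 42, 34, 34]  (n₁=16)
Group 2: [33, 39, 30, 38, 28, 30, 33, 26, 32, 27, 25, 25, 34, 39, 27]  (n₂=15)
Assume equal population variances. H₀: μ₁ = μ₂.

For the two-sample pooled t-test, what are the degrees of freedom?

degrees of freedom = 29

df = n₁ + n₂ − 2 = 16 + 15 − 2 = 29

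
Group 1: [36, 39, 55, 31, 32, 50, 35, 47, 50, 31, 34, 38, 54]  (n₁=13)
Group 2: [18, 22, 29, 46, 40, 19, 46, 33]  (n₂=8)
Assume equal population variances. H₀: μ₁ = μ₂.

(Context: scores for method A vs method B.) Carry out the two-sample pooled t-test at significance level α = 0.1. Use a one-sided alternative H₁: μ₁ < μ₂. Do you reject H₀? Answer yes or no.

reject H₀: no

x̄₁=40.923, s₁=8.976, n₁=13
x̄₂=31.625, s₂=11.526, n₂=8
s_p² = [12·8.976² + 7·11.526²]/19 = 99.8315
SE = √(s_p²·(1/13+1/8)) = 4.4898
t = (40.923−31.625)/4.4898 = 2.0709
df = 19
p-value (one-sided, H₁ less) = 0.97389
At α=0.1: p ≥ α → fail to reject H₀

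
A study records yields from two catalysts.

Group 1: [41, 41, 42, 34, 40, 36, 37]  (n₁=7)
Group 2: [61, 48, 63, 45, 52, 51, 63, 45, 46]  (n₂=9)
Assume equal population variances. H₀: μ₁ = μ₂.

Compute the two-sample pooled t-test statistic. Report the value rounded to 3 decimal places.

x̄₁=38.714, s₁=3.039, n₁=7
x̄₂=52.667, s₂=7.665, n₂=9
s_p² = [6·3.039² + 8·7.665²]/14 = 37.5306
SE = √(s_p²·(1/7+1/9)) = 3.0873
t = (38.714−52.667)/3.0873 = -4.5192
df = 14

test statistic = -4.519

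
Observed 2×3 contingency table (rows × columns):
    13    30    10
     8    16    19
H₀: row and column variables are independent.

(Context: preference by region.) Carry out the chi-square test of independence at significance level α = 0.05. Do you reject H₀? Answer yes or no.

reject H₀: yes

Row totals [53, 43], col totals [21, 46, 29], n=96
χ² = (13−11.59)²/11.59 + (30−25.40)²/25.40 + (10−16.01)²/16.01 + (8−9.41)²/9.41 + (16−20.60)²/20.60 + (19−12.99)²/12.99 = 7.2818
df = 2
p-value (upper-tail) = 0.02623
At α=0.05: p < α → reject H₀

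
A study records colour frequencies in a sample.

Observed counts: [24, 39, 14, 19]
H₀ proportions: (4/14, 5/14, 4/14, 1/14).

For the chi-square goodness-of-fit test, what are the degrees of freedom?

df = k − 1 = 4 − 1 = 3

degrees of freedom = 3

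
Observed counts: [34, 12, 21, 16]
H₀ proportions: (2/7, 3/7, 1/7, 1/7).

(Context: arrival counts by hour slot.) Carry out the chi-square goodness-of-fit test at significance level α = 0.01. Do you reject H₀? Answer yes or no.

reject H₀: yes

n = 83; E_i = n·p_i = [23.71, 35.57, 11.86, 11.86]
χ² = (34−23.71)²/23.71 + (12−35.57)²/35.57 + (21−11.86)²/11.86 + (16−11.86)²/11.86 = 28.5783
df = 3
p-value (upper-tail) = 0.00000
At α=0.01: p < α → reject H₀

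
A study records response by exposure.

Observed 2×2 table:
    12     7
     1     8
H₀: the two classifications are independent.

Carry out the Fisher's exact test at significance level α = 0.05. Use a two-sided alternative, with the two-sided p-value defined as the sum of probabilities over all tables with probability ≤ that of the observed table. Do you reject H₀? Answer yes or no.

Margins: r₁=19, r₂=9, c₁=13, c₂=15, n=28
p_obs = C(19,12)·C(9,1)/C(28,13); sum pmf over tables with pmf ≤ p_obs
p-value (two-sided) = 0.01573
At α=0.05: p < α → reject H₀

reject H₀: yes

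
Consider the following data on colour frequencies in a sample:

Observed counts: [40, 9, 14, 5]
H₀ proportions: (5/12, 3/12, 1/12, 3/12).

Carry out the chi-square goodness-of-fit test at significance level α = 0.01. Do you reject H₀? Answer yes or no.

reject H₀: yes

n = 68; E_i = n·p_i = [28.33, 17.00, 5.67, 17.00]
χ² = (40−28.33)²/28.33 + (9−17.00)²/17.00 + (14−5.67)²/5.67 + (5−17.00)²/17.00 = 29.2941
df = 3
p-value (upper-tail) = 0.00000
At α=0.01: p < α → reject H₀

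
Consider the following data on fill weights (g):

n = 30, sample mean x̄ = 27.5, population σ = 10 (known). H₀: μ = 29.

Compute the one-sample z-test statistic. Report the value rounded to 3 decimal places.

SE = σ/√n = 10/√30 = 1.8257
z = (x̄−μ₀)/SE = (27.5−29)/1.8257 = -0.8216

test statistic = -0.822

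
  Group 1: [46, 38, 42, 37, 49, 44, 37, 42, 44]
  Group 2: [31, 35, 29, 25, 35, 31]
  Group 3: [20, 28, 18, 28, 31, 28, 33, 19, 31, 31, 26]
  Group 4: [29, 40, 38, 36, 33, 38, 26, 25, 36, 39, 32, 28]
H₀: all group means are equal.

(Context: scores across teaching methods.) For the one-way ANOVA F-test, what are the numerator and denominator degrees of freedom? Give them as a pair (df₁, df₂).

degrees of freedom = [3, 34]

k = 4 groups, N = 38 total
df = (k−1, N−k) = (4−1, 38−4) = (3, 34)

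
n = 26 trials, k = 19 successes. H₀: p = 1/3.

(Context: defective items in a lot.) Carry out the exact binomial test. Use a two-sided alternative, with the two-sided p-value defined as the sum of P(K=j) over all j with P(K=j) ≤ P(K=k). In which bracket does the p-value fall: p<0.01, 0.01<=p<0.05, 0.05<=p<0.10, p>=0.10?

Exact binomial: n=26, k=19, p₀=1/3=0.3333
P(X=j) = C(n,j)·p₀^j·(1−p₀)^(n−j); p = Σ P(X=j) over j with P(X=j) ≤ P(X=19)
p-value (two-sided) = 0.00007
→ bracket: p<0.01

p-value bracket: p<0.01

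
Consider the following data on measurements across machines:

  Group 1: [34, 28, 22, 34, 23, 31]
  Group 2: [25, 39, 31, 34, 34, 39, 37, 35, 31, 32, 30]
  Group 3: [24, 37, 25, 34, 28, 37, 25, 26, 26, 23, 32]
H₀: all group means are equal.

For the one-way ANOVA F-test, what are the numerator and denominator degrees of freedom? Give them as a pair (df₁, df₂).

degrees of freedom = [2, 25]

k = 3 groups, N = 28 total
df = (k−1, N−k) = (3−1, 28−3) = (2, 25)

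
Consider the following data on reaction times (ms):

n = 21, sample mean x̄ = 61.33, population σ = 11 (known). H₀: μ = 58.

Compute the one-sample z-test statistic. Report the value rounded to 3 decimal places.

test statistic = 1.387

SE = σ/√n = 11/√21 = 2.4004
z = (x̄−μ₀)/SE = (61.33−58)/2.4004 = 1.3873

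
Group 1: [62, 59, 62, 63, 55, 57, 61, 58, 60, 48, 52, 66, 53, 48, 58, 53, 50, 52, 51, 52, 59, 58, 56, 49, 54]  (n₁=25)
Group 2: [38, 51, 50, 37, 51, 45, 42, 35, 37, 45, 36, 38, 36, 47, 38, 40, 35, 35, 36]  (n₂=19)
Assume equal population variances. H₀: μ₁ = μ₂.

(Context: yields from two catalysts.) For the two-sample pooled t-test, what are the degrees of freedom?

degrees of freedom = 42

df = n₁ + n₂ − 2 = 25 + 19 − 2 = 42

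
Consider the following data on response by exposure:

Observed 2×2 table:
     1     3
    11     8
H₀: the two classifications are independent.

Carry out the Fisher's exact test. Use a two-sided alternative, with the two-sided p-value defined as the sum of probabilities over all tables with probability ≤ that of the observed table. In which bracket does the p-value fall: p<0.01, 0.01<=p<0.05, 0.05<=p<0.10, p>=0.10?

p-value bracket: p>=0.10

Margins: r₁=4, r₂=19, c₁=12, c₂=11, n=23
p_obs = C(4,1)·C(19,11)/C(23,12); sum pmf over tables with pmf ≤ p_obs
p-value (two-sided) = 0.31677
→ bracket: p>=0.10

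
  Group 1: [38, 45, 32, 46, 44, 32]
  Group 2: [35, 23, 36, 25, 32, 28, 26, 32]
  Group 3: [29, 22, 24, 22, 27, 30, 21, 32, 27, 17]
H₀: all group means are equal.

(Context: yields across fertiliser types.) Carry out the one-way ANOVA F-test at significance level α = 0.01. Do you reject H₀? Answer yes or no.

Group means [39.50, 29.62, 25.10], grand mean 30.208
SSB = Σnᵢ(x̄ᵢ−x̄)² = 781.683; SSW = ΣΣ(x−x̄ᵢ)² = 566.275
MSB = 781.683/2 = 390.8417; MSW = 566.275/21 = 26.9655
F = MSB/MSW = 14.4942
df = (2, 21)
p-value (upper-tail) = 0.00011
At α=0.01: p < α → reject H₀

reject H₀: yes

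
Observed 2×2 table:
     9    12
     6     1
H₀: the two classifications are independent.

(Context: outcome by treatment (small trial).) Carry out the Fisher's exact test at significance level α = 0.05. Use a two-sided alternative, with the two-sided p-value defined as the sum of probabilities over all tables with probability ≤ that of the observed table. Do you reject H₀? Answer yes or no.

reject H₀: no

Margins: r₁=21, r₂=7, c₁=15, c₂=13, n=28
p_obs = C(21,9)·C(7,6)/C(28,15); sum pmf over tables with pmf ≤ p_obs
p-value (two-sided) = 0.08357
At α=0.05: p ≥ α → fail to reject H₀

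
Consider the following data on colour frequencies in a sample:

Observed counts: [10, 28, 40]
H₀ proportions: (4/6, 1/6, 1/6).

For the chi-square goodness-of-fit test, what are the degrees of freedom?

df = k − 1 = 3 − 1 = 2

degrees of freedom = 2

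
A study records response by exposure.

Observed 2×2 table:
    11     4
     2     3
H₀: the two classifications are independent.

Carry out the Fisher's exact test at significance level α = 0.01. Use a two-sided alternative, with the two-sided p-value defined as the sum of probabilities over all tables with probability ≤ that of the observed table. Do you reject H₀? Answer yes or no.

Margins: r₁=15, r₂=5, c₁=13, c₂=7, n=20
p_obs = C(15,11)·C(5,2)/C(20,13); sum pmf over tables with pmf ≤ p_obs
p-value (two-sided) = 0.28980
At α=0.01: p ≥ α → fail to reject H₀

reject H₀: no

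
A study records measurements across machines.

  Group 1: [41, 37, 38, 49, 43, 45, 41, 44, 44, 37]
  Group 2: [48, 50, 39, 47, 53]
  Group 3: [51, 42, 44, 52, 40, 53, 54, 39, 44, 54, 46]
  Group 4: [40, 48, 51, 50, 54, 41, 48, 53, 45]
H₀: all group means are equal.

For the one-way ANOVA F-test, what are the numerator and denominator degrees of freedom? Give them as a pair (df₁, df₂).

k = 4 groups, N = 35 total
df = (k−1, N−k) = (4−1, 35−4) = (3, 31)

degrees of freedom = [3, 31]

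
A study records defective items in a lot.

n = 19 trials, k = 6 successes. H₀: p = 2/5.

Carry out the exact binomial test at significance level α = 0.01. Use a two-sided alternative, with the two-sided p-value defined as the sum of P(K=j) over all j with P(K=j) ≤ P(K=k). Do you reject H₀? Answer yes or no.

Exact binomial: n=19, k=6, p₀=2/5=0.4000
P(X=j) = C(n,j)·p₀^j·(1−p₀)^(n−j); p = Σ P(X=j) over j with P(X=j) ≤ P(X=6)
p-value (two-sided) = 0.49416
At α=0.01: p ≥ α → fail to reject H₀

reject H₀: no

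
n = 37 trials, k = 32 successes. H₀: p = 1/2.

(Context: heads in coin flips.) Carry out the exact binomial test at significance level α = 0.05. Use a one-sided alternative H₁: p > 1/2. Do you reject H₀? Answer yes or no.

reject H₀: yes

Exact binomial: n=37, k=32, p₀=1/2=0.5000
P(X≥32) from Σ C(n,i)·p₀^i·(1−p₀)^(n−i)
p-value (one-sided, H₁ greater) = 0.00000
At α=0.05: p < α → reject H₀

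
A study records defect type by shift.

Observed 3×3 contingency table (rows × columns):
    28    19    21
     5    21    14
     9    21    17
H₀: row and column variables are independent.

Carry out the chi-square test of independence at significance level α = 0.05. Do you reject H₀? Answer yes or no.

reject H₀: yes

Row totals [68, 40, 47], col totals [42, 61, 52], n=155
χ² = (28−18.43)²/18.43 + (19−26.76)²/26.76 + (21−22.81)²/22.81 + (5−10.84)²/10.84 + (21−15.74)²/15.74 + (14−13.42)²/13.42 + (9−12.74)²/12.74 + (21−18.50)²/18.50 + (17−15.77)²/15.77 = 13.8272
df = 4
p-value (upper-tail) = 0.00787
At α=0.05: p < α → reject H₀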